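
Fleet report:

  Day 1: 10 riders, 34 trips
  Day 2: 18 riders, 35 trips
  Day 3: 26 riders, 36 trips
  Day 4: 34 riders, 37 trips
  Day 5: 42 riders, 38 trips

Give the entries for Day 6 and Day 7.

Riders: +8 each step, so 10, 18, 26, 34, 42 → 50 → 58.
Trips: 34, 35, 36, 37, 38 → 39 → 40 (+1 each step).
Putting the parts together: 50 riders, 39 trips and then 58 riders, 40 trips.

50 riders, 39 trips; 58 riders, 40 trips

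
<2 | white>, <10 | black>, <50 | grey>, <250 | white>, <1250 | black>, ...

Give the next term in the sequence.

For the first slot, ×5 each step: 2, 10, 50, 250, 1250 → 6250.
Shade: white, black, grey, white, black → grey (repeats white → black → grey).
Putting it together: <6250 | grey>.

<6250 | grey>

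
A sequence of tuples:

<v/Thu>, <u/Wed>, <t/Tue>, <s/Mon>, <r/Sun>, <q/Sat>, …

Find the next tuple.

<p/Fri>

Letter goes v, u, t, s, r, q → p (letters move back 1 place in the alphabet).
Day: Thu, Wed, Tue, Mon, Sun, Sat → Fri (runs backward through the weekdays Mon→Sun).
So the next tuple is <p/Fri>.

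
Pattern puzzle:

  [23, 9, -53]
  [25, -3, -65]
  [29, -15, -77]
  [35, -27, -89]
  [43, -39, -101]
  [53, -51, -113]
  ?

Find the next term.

First slot: 23, 25, 29, 35, 43, 53 → 65 (differences are 2, 4, 6, … (increasing by 2 each time)).
Second slot goes 9, -3, -15, -27, -39, -51 → -63 (−12 each step).
Third slot: -53, -65, -77, -89, -101, -113 → -125 (−12 each step).
Combining the parts gives [65, -63, -125].

[65, -63, -125]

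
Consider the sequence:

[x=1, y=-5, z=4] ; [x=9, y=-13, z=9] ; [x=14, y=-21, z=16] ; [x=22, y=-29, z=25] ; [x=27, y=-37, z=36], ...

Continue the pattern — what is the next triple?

[x=35, y=-45, z=49]

X — alternating steps +8, +5, +8, +5, …: 1, 9, 14, 22, 27 → 35.
Y goes -5, -13, -21, -29, -37 → -45 (−8 each step).
For the z, perfect squares: 2², 3², 4², …: 4, 9, 16, 25, 36 → 49.
So the next triple is [x=35, y=-45, z=49].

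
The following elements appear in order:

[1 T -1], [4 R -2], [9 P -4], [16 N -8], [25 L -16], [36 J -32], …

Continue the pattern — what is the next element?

First part: perfect squares: 1², 2², 3², …, so 1, 4, 9, 16, 25, 36 → 49.
Letter — letters move back 2 places in the alphabet: T, R, P, N, L, J → H.
Third part: -1, -2, -4, -8, -16, -32 → -64 (×2 each step).
So the next element is [49 H -64].

[49 H -64]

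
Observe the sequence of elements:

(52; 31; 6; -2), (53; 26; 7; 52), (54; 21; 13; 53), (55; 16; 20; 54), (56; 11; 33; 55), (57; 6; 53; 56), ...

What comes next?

(58; 1; 86; 57)

First part — +1 each step: 52, 53, 54, 55, 56, 57 → 58.
Second part: 31, 26, 21, 16, 11, 6 → 1 (−5 each step).
Third part: each term is the sum of the two before it, so 6, 7, 13, 20, 33, 53 → 86.
Fourth part: always the previous value of the first part; -2, 52, 53, 54, 55, 56 → 57.
So the next element is (58; 1; 86; 57).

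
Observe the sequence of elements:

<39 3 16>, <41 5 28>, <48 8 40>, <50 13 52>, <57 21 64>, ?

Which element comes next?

<59 34 76>

First value: alternating steps +2, +7, +2, +7, …, so 39, 41, 48, 50, 57 → 59.
Second value — each term is the sum of the two before it: 3, 5, 8, 13, 21 → 34.
Third value: +12 each step, so 16, 28, 40, 52, 64 → 76.
Combining the parts gives <59 34 76>.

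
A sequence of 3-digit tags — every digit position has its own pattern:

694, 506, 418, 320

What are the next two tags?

232, 144

First digit — −1 each step, mod 10: 6, 5, 4, 3 → 2 → 1.
Second digit — +1 each step, mod 10: 9, 0, 1, 2 → 3 → 4.
Third digit goes 4, 6, 8, 0 → 2 → 4 (+2 each step, mod 10).
Putting the parts together: 232 and then 144.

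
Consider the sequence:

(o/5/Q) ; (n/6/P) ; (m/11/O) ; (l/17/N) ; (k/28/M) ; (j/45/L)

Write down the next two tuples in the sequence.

First letter: o, n, m, l, k, j → i → h (letters move back 1 place in the alphabet).
Second entry: 5, 6, 11, 17, 28, 45 → 73 → 118 (each term is the sum of the two before it).
Second letter goes Q, P, O, N, M, L → K → J (letters move back 1 place in the alphabet).
Putting the parts together: (i/73/K) and then (h/118/J).

(i/73/K), (h/118/J)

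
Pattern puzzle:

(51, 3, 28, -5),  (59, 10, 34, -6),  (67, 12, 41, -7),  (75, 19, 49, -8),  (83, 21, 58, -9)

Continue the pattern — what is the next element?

First part goes 51, 59, 67, 75, 83 → 91 (+8 each step).
Second part: 3, 10, 12, 19, 21 → 28 (alternating steps +7, +2, +7, +2, …).
Third part: differences are 6, 7, 8, … (increasing by 1 each time); 28, 34, 41, 49, 58 → 68.
For the fourth part, −1 each step: -5, -6, -7, -8, -9 → -10.
Putting it together: (91, 28, 68, -10).

(91, 28, 68, -10)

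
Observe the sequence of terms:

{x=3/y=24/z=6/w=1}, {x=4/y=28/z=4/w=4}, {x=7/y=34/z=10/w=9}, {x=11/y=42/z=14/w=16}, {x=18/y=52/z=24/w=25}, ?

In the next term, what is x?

X: each term is the sum of the two before it; 3, 4, 7, 11, 18 → 29.

29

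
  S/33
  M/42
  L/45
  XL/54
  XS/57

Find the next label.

Size: runs through clothing sizes XS→XL, so S, M, L, XL, XS → S.
Second component goes 33, 42, 45, 54, 57 → 66 (alternating steps +9, +3, +9, +3, …).
Combining the parts gives S/66.

S/66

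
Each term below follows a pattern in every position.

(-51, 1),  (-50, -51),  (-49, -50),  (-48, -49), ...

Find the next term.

First value — +1 each step: -51, -50, -49, -48 → -47.
Second value: 1, -51, -50, -49 → -48 (always the previous value of the first value).
Combining the parts gives (-47, -48).

(-47, -48)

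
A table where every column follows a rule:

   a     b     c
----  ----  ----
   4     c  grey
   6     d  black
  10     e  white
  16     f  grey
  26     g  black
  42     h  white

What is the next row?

Column a: 4, 6, 10, 16, 26, 42 → 68 (each term is the sum of the two before it).
Column b — letters move forward 1 place in the alphabet: c, d, e, f, g, h → i.
Column c: repeats grey → black → white; grey, black, white, grey, black, white → grey.
Putting it together: 68  i  grey.

68  i  grey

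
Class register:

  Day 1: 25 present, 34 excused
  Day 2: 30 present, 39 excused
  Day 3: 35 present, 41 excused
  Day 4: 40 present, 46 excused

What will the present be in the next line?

For the present, +5 each step: 25, 30, 35, 40 → 45.

45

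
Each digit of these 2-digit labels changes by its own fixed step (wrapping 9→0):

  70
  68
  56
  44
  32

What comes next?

20

First digit goes 7, 6, 5, 4, 3 → 2 (−1 each step, mod 10).
Second digit: −2 each step, mod 10, so 0, 8, 6, 4, 2 → 0.
Combining the parts gives 20.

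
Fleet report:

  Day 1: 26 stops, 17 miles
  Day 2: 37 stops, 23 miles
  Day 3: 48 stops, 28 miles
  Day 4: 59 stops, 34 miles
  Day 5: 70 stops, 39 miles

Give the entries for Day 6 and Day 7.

81 stops, 45 miles; 92 stops, 50 miles

Stops: +11 each step; 26, 37, 48, 59, 70 → 81 → 92.
Miles: alternating steps +6, +5, +6, +5, …, so 17, 23, 28, 34, 39 → 45 → 50.
So the next two rows are 81 stops, 45 miles and 92 stops, 50 miles.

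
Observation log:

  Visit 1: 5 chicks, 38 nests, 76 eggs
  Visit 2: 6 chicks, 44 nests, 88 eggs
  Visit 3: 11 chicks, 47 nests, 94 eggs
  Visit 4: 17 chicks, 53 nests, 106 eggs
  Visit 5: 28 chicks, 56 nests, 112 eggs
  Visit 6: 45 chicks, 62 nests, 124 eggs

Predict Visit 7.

Chicks goes 5, 6, 11, 17, 28, 45 → 73 (each term is the sum of the two before it).
Nests — alternating steps +6, +3, +6, +3, …: 38, 44, 47, 53, 56, 62 → 65.
Eggs — always 2 × the nests: 76, 88, 94, 106, 112, 124 → 130.
So the next line is 73 chicks, 65 nests, 130 eggs.

73 chicks, 65 nests, 130 eggs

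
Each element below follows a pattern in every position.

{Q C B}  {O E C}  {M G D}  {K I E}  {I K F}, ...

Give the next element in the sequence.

{G M G}

First letter: Q, O, M, K, I → G (letters move back 2 places in the alphabet).
Second letter — letters move forward 2 places in the alphabet: C, E, G, I, K → M.
Third letter: B, C, D, E, F → G (letters move forward 1 place in the alphabet).
Combining the parts gives {G M G}.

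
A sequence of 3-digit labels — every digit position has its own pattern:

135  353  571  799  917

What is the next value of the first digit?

First digit: +2 each step, mod 10, so 1, 3, 5, 7, 9 → 1.

1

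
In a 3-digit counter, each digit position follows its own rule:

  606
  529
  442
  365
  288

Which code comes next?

First digit: −1 each step, mod 10; 6, 5, 4, 3, 2 → 1.
Second digit: +2 each step, mod 10, so 0, 2, 4, 6, 8 → 0.
Third digit: +3 each step, mod 10; 6, 9, 2, 5, 8 → 1.
So the next code is 101.

101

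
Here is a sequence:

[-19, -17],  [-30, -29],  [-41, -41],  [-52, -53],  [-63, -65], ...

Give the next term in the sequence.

First component: −11 each step; -19, -30, -41, -52, -63 → -74.
For the second component, −12 each step: -17, -29, -41, -53, -65 → -77.
Putting it together: [-74, -77].

[-74, -77]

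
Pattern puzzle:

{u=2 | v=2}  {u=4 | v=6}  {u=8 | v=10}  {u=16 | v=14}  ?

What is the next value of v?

18

V: +4 each step; 2, 6, 10, 14 → 18.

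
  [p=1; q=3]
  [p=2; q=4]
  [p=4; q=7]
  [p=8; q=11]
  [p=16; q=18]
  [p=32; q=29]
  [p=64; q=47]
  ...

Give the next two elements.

P: 1, 2, 4, 8, 16, 32, 64 → 128 → 256 (×2 each step).
Q: each term is the sum of the two before it, so 3, 4, 7, 11, 18, 29, 47 → 76 → 123.
So the next two elements are [p=128; q=76] and [p=256; q=123].

[p=128; q=76], [p=256; q=123]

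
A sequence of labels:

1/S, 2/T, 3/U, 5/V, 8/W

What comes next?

For the first component, each term is the sum of the two before it: 1, 2, 3, 5, 8 → 13.
Letter goes S, T, U, V, W → X (letters move forward 1 place in the alphabet).
Combining the parts gives 13/X.

13/X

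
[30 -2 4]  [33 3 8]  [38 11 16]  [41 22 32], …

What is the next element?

[46 36 64]

First coordinate: alternating steps +3, +5, +3, +5, …; 30, 33, 38, 41 → 46.
Second coordinate: differences are 5, 8, 11, … (increasing by 3 each time); -2, 3, 11, 22 → 36.
Third coordinate — ×2 each step: 4, 8, 16, 32 → 64.
So the next element is [46 36 64].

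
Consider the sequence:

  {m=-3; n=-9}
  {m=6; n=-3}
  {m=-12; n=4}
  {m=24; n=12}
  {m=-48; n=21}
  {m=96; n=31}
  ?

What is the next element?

{m=-192; n=42}

M — ×(-2) each step: -3, 6, -12, 24, -48, 96 → -192.
N: differences are 6, 7, 8, … (increasing by 1 each time); -9, -3, 4, 12, 21, 31 → 42.
So the next element is {m=-192; n=42}.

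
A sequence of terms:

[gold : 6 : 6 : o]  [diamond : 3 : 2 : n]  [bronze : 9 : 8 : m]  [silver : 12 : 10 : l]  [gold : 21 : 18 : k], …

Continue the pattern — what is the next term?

[diamond : 33 : 28 : j]

Rank: gold, diamond, bronze, silver, gold → diamond (repeats gold → diamond → bronze → silver).
Second entry: each term is the sum of the two before it; 6, 3, 9, 12, 21 → 33.
For the third entry, each term is the sum of the two before it: 6, 2, 8, 10, 18 → 28.
Letter: letters move back 1 place in the alphabet; o, n, m, l, k → j.
Combining the parts gives [diamond : 33 : 28 : j].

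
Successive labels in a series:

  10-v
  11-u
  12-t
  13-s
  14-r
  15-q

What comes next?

16-p

First component: +1 each step; 10, 11, 12, 13, 14, 15 → 16.
Letter — letters move back 1 place in the alphabet: v, u, t, s, r, q → p.
Putting it together: 16-p.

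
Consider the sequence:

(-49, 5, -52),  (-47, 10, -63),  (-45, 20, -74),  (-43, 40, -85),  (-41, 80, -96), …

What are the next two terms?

First part: -49, -47, -45, -43, -41 → -39 → -37 (+2 each step).
Second part goes 5, 10, 20, 40, 80 → 160 → 320 (×2 each step).
For the third part, −11 each step: -52, -63, -74, -85, -96 → -107 → -118.
Putting the parts together: (-39, 160, -107) and then (-37, 320, -118).

(-39, 160, -107), (-37, 320, -118)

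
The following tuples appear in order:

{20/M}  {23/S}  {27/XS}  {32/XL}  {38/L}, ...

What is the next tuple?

{45/M}

First coordinate: differences are 3, 4, 5, … (increasing by 1 each time), so 20, 23, 27, 32, 38 → 45.
For the size, runs backward through clothing sizes XS→XL: M, S, XS, XL, L → M.
Combining the parts gives {45/M}.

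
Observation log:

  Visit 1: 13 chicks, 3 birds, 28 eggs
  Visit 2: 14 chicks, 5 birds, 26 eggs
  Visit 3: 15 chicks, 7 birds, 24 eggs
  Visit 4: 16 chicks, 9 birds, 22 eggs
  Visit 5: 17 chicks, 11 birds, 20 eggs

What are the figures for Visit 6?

18 chicks, 13 birds, 18 eggs

For the chicks, +1 each step: 13, 14, 15, 16, 17 → 18.
For the birds, +2 each step: 3, 5, 7, 9, 11 → 13.
Eggs — together with the birds always sums to 31: 28, 26, 24, 22, 20 → 18.
Combining the parts gives 18 chicks, 13 birds, 18 eggs.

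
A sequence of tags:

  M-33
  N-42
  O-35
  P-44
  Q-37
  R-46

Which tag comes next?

S-39

Letter: letters move forward 1 place in the alphabet; M, N, O, P, Q, R → S.
Second component: alternating steps +9, −7, +9, −7, …; 33, 42, 35, 44, 37, 46 → 39.
Putting it together: S-39.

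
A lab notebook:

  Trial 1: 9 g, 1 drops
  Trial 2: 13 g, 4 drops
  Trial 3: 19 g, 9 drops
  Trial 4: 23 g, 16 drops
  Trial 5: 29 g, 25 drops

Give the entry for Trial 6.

For the g, alternating steps +4, +6, +4, +6, …: 9, 13, 19, 23, 29 → 33.
Drops: perfect squares: 1², 2², 3², …, so 1, 4, 9, 16, 25 → 36.
Putting it together: 33 g, 36 drops.

33 g, 36 drops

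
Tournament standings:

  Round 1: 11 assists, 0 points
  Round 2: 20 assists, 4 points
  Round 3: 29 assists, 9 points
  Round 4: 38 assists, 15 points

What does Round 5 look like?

47 assists, 22 points

Assists: 11, 20, 29, 38 → 47 (+9 each step).
Points — differences are 4, 5, 6, … (increasing by 1 each time): 0, 4, 9, 15 → 22.
Combining the parts gives 47 assists, 22 points.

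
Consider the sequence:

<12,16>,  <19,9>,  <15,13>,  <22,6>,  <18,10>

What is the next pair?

<25,3>

First entry: 12, 19, 15, 22, 18 → 25 (alternating steps +7, −4, +7, −4, …).
Second entry — together with the first entry always sums to 28: 16, 9, 13, 6, 10 → 3.
Combining the parts gives <25,3>.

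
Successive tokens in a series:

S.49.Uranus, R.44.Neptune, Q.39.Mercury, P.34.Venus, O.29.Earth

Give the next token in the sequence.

N.24.Mars

Letter: S, R, Q, P, O → N (letters move back 1 place in the alphabet).
Second component: 49, 44, 39, 34, 29 → 24 (−5 each step).
Planet goes Uranus, Neptune, Mercury, Venus, Earth → Mars (runs through the planets Mercury→Neptune).
Putting it together: N.24.Mars.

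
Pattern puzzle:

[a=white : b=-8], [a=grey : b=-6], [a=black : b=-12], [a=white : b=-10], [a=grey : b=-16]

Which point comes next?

A: repeats white → grey → black, so white, grey, black, white, grey → black.
B: alternating steps +2, −6, +2, −6, …; -8, -6, -12, -10, -16 → -14.
Putting it together: [a=black : b=-14].

[a=black : b=-14]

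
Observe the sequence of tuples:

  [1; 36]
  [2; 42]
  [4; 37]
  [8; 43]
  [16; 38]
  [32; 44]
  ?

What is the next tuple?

[64; 39]

First component: ×2 each step, so 1, 2, 4, 8, 16, 32 → 64.
Second component goes 36, 42, 37, 43, 38, 44 → 39 (alternating steps +6, −5, +6, −5, …).
So the next tuple is [64; 39].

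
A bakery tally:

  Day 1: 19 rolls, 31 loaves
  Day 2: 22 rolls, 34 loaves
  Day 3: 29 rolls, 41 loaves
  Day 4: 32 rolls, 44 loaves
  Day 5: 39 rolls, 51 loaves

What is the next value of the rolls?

Rolls goes 19, 22, 29, 32, 39 → 42 (alternating steps +3, +7, +3, +7, …).

42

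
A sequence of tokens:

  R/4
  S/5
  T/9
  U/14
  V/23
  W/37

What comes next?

Letter: R, S, T, U, V, W → X (letters move forward 1 place in the alphabet).
For the second component, each term is the sum of the two before it: 4, 5, 9, 14, 23, 37 → 60.
Combining the parts gives X/60.

X/60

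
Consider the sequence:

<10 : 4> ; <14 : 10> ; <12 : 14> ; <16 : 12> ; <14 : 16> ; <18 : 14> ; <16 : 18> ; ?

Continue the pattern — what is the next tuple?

<20 : 16>

First coordinate: alternating steps +4, −2, +4, −2, …; 10, 14, 12, 16, 14, 18, 16 → 20.
Second coordinate: 4, 10, 14, 12, 16, 14, 18 → 16 (always the previous value of the first coordinate).
Combining the parts gives <20 : 16>.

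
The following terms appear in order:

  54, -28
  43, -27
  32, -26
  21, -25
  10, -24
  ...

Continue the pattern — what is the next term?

-1, -23

First part — −11 each step: 54, 43, 32, 21, 10 → -1.
For the second part, +1 each step: -28, -27, -26, -25, -24 → -23.
Combining the parts gives -1, -23.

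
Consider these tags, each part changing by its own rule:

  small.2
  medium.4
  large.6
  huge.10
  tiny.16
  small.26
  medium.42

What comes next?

Size: repeats small → medium → large → huge → tiny, so small, medium, large, huge, tiny, small, medium → large.
Second component: each term is the sum of the two before it; 2, 4, 6, 10, 16, 26, 42 → 68.
Putting it together: large.68.

large.68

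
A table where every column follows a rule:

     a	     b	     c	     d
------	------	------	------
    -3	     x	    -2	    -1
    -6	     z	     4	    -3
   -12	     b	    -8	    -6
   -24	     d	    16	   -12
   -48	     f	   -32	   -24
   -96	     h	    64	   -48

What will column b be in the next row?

j

Column b: letters move forward 2 places in the alphabet, wrapping Z→A; x, z, b, d, f, h → j.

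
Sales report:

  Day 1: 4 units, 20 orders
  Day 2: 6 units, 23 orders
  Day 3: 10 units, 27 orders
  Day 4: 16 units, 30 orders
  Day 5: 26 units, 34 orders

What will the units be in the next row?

Units goes 4, 6, 10, 16, 26 → 42 (each term is the sum of the two before it).
Orders: alternating steps +3, +4, +3, +4, …, so 20, 23, 27, 30, 34 → 37.

42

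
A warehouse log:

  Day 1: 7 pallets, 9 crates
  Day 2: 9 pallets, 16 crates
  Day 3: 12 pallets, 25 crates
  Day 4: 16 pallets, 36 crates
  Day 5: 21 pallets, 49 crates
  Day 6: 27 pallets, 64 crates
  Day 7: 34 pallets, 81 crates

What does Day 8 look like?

For the pallets, differences are 2, 3, 4, … (increasing by 1 each time): 7, 9, 12, 16, 21, 27, 34 → 42.
Crates goes 9, 16, 25, 36, 49, 64, 81 → 100 (perfect squares: 3², 4², 5², …).
Combining the parts gives 42 pallets, 100 crates.

42 pallets, 100 crates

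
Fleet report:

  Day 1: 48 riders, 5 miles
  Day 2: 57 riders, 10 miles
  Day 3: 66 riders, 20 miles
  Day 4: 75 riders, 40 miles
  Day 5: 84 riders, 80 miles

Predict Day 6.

93 riders, 160 miles

For the riders, +9 each step: 48, 57, 66, 75, 84 → 93.
For the miles, ×2 each step: 5, 10, 20, 40, 80 → 160.
So the next row is 93 riders, 160 miles.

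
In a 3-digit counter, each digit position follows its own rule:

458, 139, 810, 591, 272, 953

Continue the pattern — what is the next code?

634

First digit goes 4, 1, 8, 5, 2, 9 → 6 (−3 each step, mod 10).
For the second digit, −2 each step, mod 10: 5, 3, 1, 9, 7, 5 → 3.
For the third digit, +1 each step, mod 10: 8, 9, 0, 1, 2, 3 → 4.
So the next code is 634.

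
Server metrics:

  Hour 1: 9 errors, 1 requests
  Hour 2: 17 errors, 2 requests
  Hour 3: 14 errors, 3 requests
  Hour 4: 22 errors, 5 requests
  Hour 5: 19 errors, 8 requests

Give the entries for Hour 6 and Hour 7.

27 errors, 13 requests; 24 errors, 21 requests

Errors: 9, 17, 14, 22, 19 → 27 → 24 (alternating steps +8, −3, +8, −3, …).
Requests: each term is the sum of the two before it; 1, 2, 3, 5, 8 → 13 → 21.
So the next two lines are 27 errors, 13 requests and 24 errors, 21 requests.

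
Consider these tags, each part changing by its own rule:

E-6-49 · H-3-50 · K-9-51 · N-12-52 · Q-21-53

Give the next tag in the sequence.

Letter: letters move forward 3 places in the alphabet, so E, H, K, N, Q → T.
Second component: 6, 3, 9, 12, 21 → 33 (each term is the sum of the two before it).
Third component: +1 each step, so 49, 50, 51, 52, 53 → 54.
Putting it together: T-33-54.

T-33-54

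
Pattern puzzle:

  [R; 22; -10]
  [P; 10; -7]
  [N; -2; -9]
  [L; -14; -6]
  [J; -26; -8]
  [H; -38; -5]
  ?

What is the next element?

Letter goes R, P, N, L, J, H → F (letters move back 2 places in the alphabet).
Second entry: −12 each step; 22, 10, -2, -14, -26, -38 → -50.
Third entry: alternating steps +3, −2, +3, −2, …; -10, -7, -9, -6, -8, -5 → -7.
Combining the parts gives [F; -50; -7].

[F; -50; -7]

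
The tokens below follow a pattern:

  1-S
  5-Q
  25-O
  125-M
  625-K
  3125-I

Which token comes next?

First component — ×5 each step: 1, 5, 25, 125, 625, 3125 → 15625.
Letter: S, Q, O, M, K, I → G (letters move back 2 places in the alphabet).
So the next token is 15625-G.

15625-G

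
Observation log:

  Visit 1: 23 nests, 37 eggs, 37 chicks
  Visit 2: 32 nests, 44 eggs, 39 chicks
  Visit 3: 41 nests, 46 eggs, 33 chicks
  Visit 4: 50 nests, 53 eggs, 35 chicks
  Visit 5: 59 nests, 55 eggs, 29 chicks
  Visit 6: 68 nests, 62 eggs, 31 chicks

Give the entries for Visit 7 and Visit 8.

Nests: +9 each step; 23, 32, 41, 50, 59, 68 → 77 → 86.
Eggs — alternating steps +7, +2, +7, +2, …: 37, 44, 46, 53, 55, 62 → 64 → 71.
Chicks — alternating steps +2, −6, +2, −6, …: 37, 39, 33, 35, 29, 31 → 25 → 27.
Putting the parts together: 77 nests, 64 eggs, 25 chicks and then 86 nests, 71 eggs, 27 chicks.

77 nests, 64 eggs, 25 chicks; 86 nests, 71 eggs, 27 chicks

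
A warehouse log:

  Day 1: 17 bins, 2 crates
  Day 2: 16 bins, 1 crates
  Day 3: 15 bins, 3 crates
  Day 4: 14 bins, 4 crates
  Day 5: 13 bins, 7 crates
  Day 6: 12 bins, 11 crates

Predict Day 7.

Bins — −1 each step: 17, 16, 15, 14, 13, 12 → 11.
Crates: each term is the sum of the two before it, so 2, 1, 3, 4, 7, 11 → 18.
So the next line is 11 bins, 18 crates.

11 bins, 18 crates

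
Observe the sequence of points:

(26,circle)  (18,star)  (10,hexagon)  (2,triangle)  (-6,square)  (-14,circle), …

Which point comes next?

First entry goes 26, 18, 10, 2, -6, -14 → -22 (−8 each step).
Shape goes circle, star, hexagon, triangle, square, circle → star (repeats circle → star → hexagon → triangle → square).
Putting it together: (-22,star).

(-22,star)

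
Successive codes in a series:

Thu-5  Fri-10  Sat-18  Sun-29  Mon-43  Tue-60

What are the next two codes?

Day: runs through the weekdays Mon→Sun; Thu, Fri, Sat, Sun, Mon, Tue → Wed → Thu.
Second component: differences are 5, 8, 11, … (increasing by 3 each time); 5, 10, 18, 29, 43, 60 → 80 → 103.
So the next two codes are Wed-80 and Thu-103.

Wed-80 then Thu-103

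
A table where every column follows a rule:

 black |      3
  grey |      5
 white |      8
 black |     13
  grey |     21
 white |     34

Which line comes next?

Shade goes black, grey, white, black, grey, white → black (repeats black → grey → white).
Second component: each term is the sum of the two before it, so 3, 5, 8, 13, 21, 34 → 55.
So the next line is black  55.

black  55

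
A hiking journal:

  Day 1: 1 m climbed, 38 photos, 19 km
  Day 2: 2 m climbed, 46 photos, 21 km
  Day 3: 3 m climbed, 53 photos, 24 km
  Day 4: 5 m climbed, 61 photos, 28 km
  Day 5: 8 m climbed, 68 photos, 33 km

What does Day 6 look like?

13 m climbed, 76 photos, 39 km

M climbed: each term is the sum of the two before it; 1, 2, 3, 5, 8 → 13.
Photos — alternating steps +8, +7, +8, +7, …: 38, 46, 53, 61, 68 → 76.
For the km, differences are 2, 3, 4, … (increasing by 1 each time): 19, 21, 24, 28, 33 → 39.
Combining the parts gives 13 m climbed, 76 photos, 39 km.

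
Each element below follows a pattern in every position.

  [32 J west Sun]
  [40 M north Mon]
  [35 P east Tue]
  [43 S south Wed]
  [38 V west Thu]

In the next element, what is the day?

Fri

For the first value, alternating steps +8, −5, +8, −5, …: 32, 40, 35, 43, 38 → 46.
Letter — letters move forward 3 places in the alphabet: J, M, P, S, V → Y.
For the direction, repeats west → north → east → south: west, north, east, south, west → north.
Day — runs through the weekdays Mon→Sun: Sun, Mon, Tue, Wed, Thu → Fri.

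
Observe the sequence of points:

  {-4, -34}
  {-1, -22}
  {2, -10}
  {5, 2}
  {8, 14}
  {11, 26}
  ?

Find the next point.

For the first slot, +3 each step: -4, -1, 2, 5, 8, 11 → 14.
Second slot: -34, -22, -10, 2, 14, 26 → 38 (+12 each step).
Combining the parts gives {14, 38}.

{14, 38}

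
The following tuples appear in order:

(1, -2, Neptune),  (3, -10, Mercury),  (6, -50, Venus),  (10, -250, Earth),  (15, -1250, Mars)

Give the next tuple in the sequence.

(21, -6250, Jupiter)

First component: differences are 2, 3, 4, … (increasing by 1 each time), so 1, 3, 6, 10, 15 → 21.
For the second component, ×5 each step: -2, -10, -50, -250, -1250 → -6250.
For the planet, runs through the planets Mercury→Neptune: Neptune, Mercury, Venus, Earth, Mars → Jupiter.
Putting it together: (21, -6250, Jupiter).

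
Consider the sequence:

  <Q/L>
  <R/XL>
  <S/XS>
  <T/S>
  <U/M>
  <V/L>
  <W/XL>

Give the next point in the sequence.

<X/XS>

Letter: Q, R, S, T, U, V, W → X (letters move forward 1 place in the alphabet).
Size: repeats L → XL → XS → S → M, so L, XL, XS, S, M, L, XL → XS.
Putting it together: <X/XS>.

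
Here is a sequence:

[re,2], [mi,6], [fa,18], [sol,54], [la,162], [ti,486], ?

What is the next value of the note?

do

Note goes re, mi, fa, sol, la, ti → do (runs through the solfège scale do→ti).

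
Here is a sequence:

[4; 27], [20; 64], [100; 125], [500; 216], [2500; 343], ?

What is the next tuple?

First part — ×5 each step: 4, 20, 100, 500, 2500 → 12500.
Second part: perfect cubes: 3³, 4³, 5³, …; 27, 64, 125, 216, 343 → 512.
Putting it together: [12500; 512].

[12500; 512]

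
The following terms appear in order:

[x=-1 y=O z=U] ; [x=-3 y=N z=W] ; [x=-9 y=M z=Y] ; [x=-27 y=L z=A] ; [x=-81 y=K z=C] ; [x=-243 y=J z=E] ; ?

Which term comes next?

[x=-729 y=I z=G]

X: -1, -3, -9, -27, -81, -243 → -729 (×3 each step).
Y: letters move back 1 place in the alphabet; O, N, M, L, K, J → I.
Z: letters move forward 2 places in the alphabet, wrapping Z→A, so U, W, Y, A, C, E → G.
So the next term is [x=-729 y=I z=G].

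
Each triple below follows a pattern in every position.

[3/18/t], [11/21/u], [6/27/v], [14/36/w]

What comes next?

First part goes 3, 11, 6, 14 → 9 (alternating steps +8, −5, +8, −5, …).
For the second part, differences are 3, 6, 9, … (increasing by 3 each time): 18, 21, 27, 36 → 48.
Letter: letters move forward 1 place in the alphabet; t, u, v, w → x.
Putting it together: [9/48/x].

[9/48/x]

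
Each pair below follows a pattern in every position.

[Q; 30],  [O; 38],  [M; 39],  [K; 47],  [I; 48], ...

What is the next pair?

[G; 56]

Letter: Q, O, M, K, I → G (letters move back 2 places in the alphabet).
For the second part, alternating steps +8, +1, +8, +1, …: 30, 38, 39, 47, 48 → 56.
Combining the parts gives [G; 56].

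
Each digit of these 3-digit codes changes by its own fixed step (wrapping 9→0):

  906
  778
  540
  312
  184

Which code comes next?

First digit: −2 each step, mod 10; 9, 7, 5, 3, 1 → 9.
Second digit — −3 each step, mod 10: 0, 7, 4, 1, 8 → 5.
Third digit goes 6, 8, 0, 2, 4 → 6 (+2 each step, mod 10).
Combining the parts gives 956.

956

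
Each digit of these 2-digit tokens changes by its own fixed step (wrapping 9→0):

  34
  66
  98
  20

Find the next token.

52

First digit: 3, 6, 9, 2 → 5 (+3 each step, mod 10).
Second digit: +2 each step, mod 10, so 4, 6, 8, 0 → 2.
So the next token is 52.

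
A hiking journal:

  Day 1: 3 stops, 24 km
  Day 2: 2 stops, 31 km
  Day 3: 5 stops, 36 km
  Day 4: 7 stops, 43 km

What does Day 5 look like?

For the stops, each term is the sum of the two before it: 3, 2, 5, 7 → 12.
For the km, alternating steps +7, +5, +7, +5, …: 24, 31, 36, 43 → 48.
Putting it together: 12 stops, 48 km.

12 stops, 48 km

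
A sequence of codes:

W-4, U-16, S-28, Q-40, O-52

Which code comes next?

M-64

Letter goes W, U, S, Q, O → M (letters move back 2 places in the alphabet).
For the second component, +12 each step: 4, 16, 28, 40, 52 → 64.
So the next code is M-64.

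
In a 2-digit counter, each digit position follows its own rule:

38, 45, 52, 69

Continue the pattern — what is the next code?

76

First digit — +1 each step, mod 10: 3, 4, 5, 6 → 7.
Second digit — −3 each step, mod 10: 8, 5, 2, 9 → 6.
So the next code is 76.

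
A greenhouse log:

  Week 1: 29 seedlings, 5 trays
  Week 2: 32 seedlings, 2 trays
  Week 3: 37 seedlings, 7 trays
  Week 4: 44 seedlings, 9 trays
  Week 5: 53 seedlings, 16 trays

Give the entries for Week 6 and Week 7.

64 seedlings, 25 trays; 77 seedlings, 41 trays

Seedlings: differences are 3, 5, 7, … (increasing by 2 each time); 29, 32, 37, 44, 53 → 64 → 77.
For the trays, each term is the sum of the two before it: 5, 2, 7, 9, 16 → 25 → 41.
Putting the parts together: 64 seedlings, 25 trays and then 77 seedlings, 41 trays.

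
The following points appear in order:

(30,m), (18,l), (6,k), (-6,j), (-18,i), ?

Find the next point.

First entry: −12 each step, so 30, 18, 6, -6, -18 → -30.
For the letter, letters move back 1 place in the alphabet: m, l, k, j, i → h.
Putting it together: (-30,h).

(-30,h)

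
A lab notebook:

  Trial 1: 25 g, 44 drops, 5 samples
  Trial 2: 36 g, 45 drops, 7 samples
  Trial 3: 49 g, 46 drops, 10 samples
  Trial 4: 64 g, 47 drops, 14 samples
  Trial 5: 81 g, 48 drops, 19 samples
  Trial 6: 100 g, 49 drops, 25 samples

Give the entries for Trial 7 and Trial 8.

121 g, 50 drops, 32 samples; 144 g, 51 drops, 40 samples

G: 25, 36, 49, 64, 81, 100 → 121 → 144 (perfect squares: 5², 6², 7², …).
Drops: 44, 45, 46, 47, 48, 49 → 50 → 51 (+1 each step).
Samples: differences are 2, 3, 4, … (increasing by 1 each time), so 5, 7, 10, 14, 19, 25 → 32 → 40.
Putting the parts together: 121 g, 50 drops, 32 samples and then 144 g, 51 drops, 40 samples.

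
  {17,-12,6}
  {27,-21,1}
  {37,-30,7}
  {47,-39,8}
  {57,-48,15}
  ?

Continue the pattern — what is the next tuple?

{67,-57,23}

First component: +10 each step, so 17, 27, 37, 47, 57 → 67.
Second component — −9 each step: -12, -21, -30, -39, -48 → -57.
Third component: each term is the sum of the two before it, so 6, 1, 7, 8, 15 → 23.
So the next tuple is {67,-57,23}.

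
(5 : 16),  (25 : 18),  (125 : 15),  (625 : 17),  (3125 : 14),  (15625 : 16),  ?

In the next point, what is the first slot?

78125

First slot goes 5, 25, 125, 625, 3125, 15625 → 78125 (×5 each step).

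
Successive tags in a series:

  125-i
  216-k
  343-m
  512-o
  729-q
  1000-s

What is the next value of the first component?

1331

For the first component, perfect cubes: 5³, 6³, 7³, …: 125, 216, 343, 512, 729, 1000 → 1331.
Letter: i, k, m, o, q, s → u (letters move forward 2 places in the alphabet).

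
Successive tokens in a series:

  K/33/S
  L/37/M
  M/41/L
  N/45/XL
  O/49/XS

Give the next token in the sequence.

P/53/S

Letter goes K, L, M, N, O → P (letters move forward 1 place in the alphabet).
Second component: +4 each step; 33, 37, 41, 45, 49 → 53.
Size: S, M, L, XL, XS → S (runs through clothing sizes XS→XL).
So the next token is P/53/S.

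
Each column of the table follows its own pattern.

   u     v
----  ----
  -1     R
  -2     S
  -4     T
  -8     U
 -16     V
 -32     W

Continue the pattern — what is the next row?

Column u goes -1, -2, -4, -8, -16, -32 → -64 (×2 each step).
Column v: letters move forward 1 place in the alphabet, so R, S, T, U, V, W → X.
Putting it together: -64  X.

-64  X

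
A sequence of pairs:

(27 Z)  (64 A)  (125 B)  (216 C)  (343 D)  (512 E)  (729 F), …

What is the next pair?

(1000 G)

For the first component, perfect cubes: 3³, 4³, 5³, …: 27, 64, 125, 216, 343, 512, 729 → 1000.
Letter: letters move forward 1 place in the alphabet, wrapping Z→A, so Z, A, B, C, D, E, F → G.
Combining the parts gives (1000 G).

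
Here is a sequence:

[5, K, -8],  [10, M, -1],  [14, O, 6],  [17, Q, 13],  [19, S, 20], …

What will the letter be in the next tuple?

For the letter, letters move forward 2 places in the alphabet: K, M, O, Q, S → U.

U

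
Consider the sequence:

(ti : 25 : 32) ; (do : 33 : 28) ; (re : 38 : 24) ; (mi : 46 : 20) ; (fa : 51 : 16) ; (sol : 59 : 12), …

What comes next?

(la : 64 : 8)

Note — runs through the solfège scale do→ti: ti, do, re, mi, fa, sol → la.
Second component: alternating steps +8, +5, +8, +5, …, so 25, 33, 38, 46, 51, 59 → 64.
Third component: −4 each step, so 32, 28, 24, 20, 16, 12 → 8.
Combining the parts gives (la : 64 : 8).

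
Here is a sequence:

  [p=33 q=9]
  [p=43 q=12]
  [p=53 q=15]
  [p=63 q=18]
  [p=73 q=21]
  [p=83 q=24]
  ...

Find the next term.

[p=93 q=27]

P goes 33, 43, 53, 63, 73, 83 → 93 (+10 each step).
Q: +3 each step; 9, 12, 15, 18, 21, 24 → 27.
Combining the parts gives [p=93 q=27].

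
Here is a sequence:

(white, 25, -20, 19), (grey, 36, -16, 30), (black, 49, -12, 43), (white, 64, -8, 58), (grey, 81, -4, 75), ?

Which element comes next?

Shade goes white, grey, black, white, grey → black (repeats white → grey → black).
For the second component, perfect squares: 5², 6², 7², …: 25, 36, 49, 64, 81 → 100.
Third component: +4 each step; -20, -16, -12, -8, -4 → 0.
Fourth component — always 6 less than the second component: 19, 30, 43, 58, 75 → 94.
So the next element is (black, 100, 0, 94).

(black, 100, 0, 94)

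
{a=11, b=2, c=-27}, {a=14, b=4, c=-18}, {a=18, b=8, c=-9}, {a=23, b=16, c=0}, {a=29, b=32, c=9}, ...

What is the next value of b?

B — ×2 each step: 2, 4, 8, 16, 32 → 64.

64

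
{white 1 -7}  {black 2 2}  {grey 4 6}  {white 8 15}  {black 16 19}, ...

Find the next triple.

Shade: repeats white → black → grey, so white, black, grey, white, black → grey.
Second coordinate — ×2 each step: 1, 2, 4, 8, 16 → 32.
Third coordinate: -7, 2, 6, 15, 19 → 28 (alternating steps +9, +4, +9, +4, …).
Putting it together: {grey 32 28}.

{grey 32 28}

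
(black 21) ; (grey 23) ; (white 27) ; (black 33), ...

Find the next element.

Shade: repeats black → grey → white, so black, grey, white, black → grey.
Second slot: 21, 23, 27, 33 → 41 (differences are 2, 4, 6, … (increasing by 2 each time)).
Putting it together: (grey 41).

(grey 41)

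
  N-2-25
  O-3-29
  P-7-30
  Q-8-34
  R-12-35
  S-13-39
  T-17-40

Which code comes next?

U-18-44

Letter: letters move forward 1 place in the alphabet; N, O, P, Q, R, S, T → U.
Second component — alternating steps +1, +4, +1, +4, …: 2, 3, 7, 8, 12, 13, 17 → 18.
Third component — alternating steps +4, +1, +4, +1, …: 25, 29, 30, 34, 35, 39, 40 → 44.
Putting it together: U-18-44.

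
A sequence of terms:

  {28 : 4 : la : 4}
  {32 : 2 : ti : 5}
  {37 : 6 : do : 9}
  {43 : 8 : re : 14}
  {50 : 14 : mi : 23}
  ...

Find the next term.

{58 : 22 : fa : 37}

For the first coordinate, differences are 4, 5, 6, … (increasing by 1 each time): 28, 32, 37, 43, 50 → 58.
For the second coordinate, each term is the sum of the two before it: 4, 2, 6, 8, 14 → 22.
Note: runs through the solfège scale do→ti; la, ti, do, re, mi → fa.
Fourth coordinate: 4, 5, 9, 14, 23 → 37 (each term is the sum of the two before it).
Putting it together: {58 : 22 : fa : 37}.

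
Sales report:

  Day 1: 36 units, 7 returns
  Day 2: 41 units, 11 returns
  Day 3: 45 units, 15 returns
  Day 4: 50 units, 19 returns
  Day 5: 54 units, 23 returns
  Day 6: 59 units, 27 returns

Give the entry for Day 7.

63 units, 31 returns

For the units, alternating steps +5, +4, +5, +4, …: 36, 41, 45, 50, 54, 59 → 63.
For the returns, +4 each step: 7, 11, 15, 19, 23, 27 → 31.
Combining the parts gives 63 units, 31 returns.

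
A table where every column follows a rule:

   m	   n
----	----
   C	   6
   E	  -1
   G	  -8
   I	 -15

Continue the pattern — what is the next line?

Column m — letters move forward 2 places in the alphabet: C, E, G, I → K.
For the column n, −7 each step: 6, -1, -8, -15 → -22.
Combining the parts gives K  -22.

K  -22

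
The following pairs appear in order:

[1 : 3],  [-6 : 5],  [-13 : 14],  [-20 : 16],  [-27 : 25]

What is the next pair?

First entry — −7 each step: 1, -6, -13, -20, -27 → -34.
Second entry: alternating steps +2, +9, +2, +9, …, so 3, 5, 14, 16, 25 → 27.
Putting it together: [-34 : 27].

[-34 : 27]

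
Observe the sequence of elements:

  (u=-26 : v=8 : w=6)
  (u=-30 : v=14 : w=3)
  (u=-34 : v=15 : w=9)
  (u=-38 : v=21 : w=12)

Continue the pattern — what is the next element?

U — −4 each step: -26, -30, -34, -38 → -42.
V: alternating steps +6, +1, +6, +1, …, so 8, 14, 15, 21 → 22.
W: 6, 3, 9, 12 → 21 (each term is the sum of the two before it).
So the next element is (u=-42 : v=22 : w=21).

(u=-42 : v=22 : w=21)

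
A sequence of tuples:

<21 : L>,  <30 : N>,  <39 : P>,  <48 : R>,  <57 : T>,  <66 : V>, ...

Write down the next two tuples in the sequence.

<75 : X>, <84 : Z>

First coordinate: 21, 30, 39, 48, 57, 66 → 75 → 84 (+9 each step).
Letter: letters move forward 2 places in the alphabet, so L, N, P, R, T, V → X → Z.
Putting the parts together: <75 : X> and then <84 : Z>.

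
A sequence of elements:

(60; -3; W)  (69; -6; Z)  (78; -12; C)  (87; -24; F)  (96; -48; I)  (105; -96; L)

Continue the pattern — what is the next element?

(114; -192; O)

First coordinate: +9 each step; 60, 69, 78, 87, 96, 105 → 114.
For the second coordinate, ×2 each step: -3, -6, -12, -24, -48, -96 → -192.
Letter goes W, Z, C, F, I, L → O (letters move forward 3 places in the alphabet, wrapping Z→A).
Combining the parts gives (114; -192; O).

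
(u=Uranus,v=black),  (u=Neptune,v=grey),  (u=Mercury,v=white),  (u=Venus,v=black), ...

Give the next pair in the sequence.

(u=Earth,v=grey)

U: Uranus, Neptune, Mercury, Venus → Earth (runs through the planets Mercury→Neptune).
V: repeats black → grey → white, so black, grey, white, black → grey.
So the next pair is (u=Earth,v=grey).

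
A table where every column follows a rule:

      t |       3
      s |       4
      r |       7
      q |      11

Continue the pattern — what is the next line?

p  18

Letter: letters move back 1 place in the alphabet; t, s, r, q → p.
Second component: 3, 4, 7, 11 → 18 (each term is the sum of the two before it).
Combining the parts gives p  18.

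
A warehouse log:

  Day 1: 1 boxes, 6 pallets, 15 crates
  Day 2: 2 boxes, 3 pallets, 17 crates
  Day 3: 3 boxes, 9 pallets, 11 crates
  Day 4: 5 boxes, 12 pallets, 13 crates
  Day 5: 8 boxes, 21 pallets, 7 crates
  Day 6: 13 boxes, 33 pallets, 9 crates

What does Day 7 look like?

21 boxes, 54 pallets, 3 crates

Boxes goes 1, 2, 3, 5, 8, 13 → 21 (each term is the sum of the two before it).
For the pallets, each term is the sum of the two before it: 6, 3, 9, 12, 21, 33 → 54.
Crates — alternating steps +2, −6, +2, −6, …: 15, 17, 11, 13, 7, 9 → 3.
So the next record is 21 boxes, 54 pallets, 3 crates.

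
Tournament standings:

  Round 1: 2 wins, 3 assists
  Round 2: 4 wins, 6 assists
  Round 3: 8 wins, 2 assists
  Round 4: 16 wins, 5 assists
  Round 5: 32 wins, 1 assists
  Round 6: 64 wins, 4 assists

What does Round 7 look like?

For the wins, ×2 each step: 2, 4, 8, 16, 32, 64 → 128.
Assists: alternating steps +3, −4, +3, −4, …; 3, 6, 2, 5, 1, 4 → 0.
Putting it together: 128 wins, 0 assists.

128 wins, 0 assists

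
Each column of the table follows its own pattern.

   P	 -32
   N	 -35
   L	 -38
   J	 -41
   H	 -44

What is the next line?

F  -47

Letter: letters move back 2 places in the alphabet; P, N, L, J, H → F.
Second component: −3 each step, so -32, -35, -38, -41, -44 → -47.
Combining the parts gives F  -47.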